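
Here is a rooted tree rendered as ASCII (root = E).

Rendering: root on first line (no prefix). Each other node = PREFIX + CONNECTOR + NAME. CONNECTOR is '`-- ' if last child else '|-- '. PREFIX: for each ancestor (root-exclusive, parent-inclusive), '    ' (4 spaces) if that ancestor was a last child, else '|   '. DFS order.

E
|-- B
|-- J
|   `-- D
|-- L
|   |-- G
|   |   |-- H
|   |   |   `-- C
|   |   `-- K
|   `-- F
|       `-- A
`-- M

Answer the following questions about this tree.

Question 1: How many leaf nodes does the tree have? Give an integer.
Answer: 6

Derivation:
Leaves (nodes with no children): A, B, C, D, K, M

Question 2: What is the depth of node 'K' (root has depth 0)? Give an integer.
Path from root to K: E -> L -> G -> K
Depth = number of edges = 3

Answer: 3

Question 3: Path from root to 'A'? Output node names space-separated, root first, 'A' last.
Walk down from root: E -> L -> F -> A

Answer: E L F A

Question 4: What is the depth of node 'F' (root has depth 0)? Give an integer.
Path from root to F: E -> L -> F
Depth = number of edges = 2

Answer: 2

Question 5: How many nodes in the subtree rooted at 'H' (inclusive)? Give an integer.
Answer: 2

Derivation:
Subtree rooted at H contains: C, H
Count = 2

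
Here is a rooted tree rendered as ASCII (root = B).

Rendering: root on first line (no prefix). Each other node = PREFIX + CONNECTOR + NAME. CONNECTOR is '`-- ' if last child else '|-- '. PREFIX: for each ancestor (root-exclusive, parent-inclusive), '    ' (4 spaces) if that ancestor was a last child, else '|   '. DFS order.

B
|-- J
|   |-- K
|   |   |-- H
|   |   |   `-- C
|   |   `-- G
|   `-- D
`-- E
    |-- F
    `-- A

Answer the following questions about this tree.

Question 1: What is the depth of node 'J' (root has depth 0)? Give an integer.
Path from root to J: B -> J
Depth = number of edges = 1

Answer: 1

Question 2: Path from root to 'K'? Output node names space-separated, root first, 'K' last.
Answer: B J K

Derivation:
Walk down from root: B -> J -> K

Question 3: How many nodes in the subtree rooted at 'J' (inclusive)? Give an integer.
Answer: 6

Derivation:
Subtree rooted at J contains: C, D, G, H, J, K
Count = 6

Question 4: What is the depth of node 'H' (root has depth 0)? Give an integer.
Answer: 3

Derivation:
Path from root to H: B -> J -> K -> H
Depth = number of edges = 3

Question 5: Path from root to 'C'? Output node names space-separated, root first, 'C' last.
Answer: B J K H C

Derivation:
Walk down from root: B -> J -> K -> H -> C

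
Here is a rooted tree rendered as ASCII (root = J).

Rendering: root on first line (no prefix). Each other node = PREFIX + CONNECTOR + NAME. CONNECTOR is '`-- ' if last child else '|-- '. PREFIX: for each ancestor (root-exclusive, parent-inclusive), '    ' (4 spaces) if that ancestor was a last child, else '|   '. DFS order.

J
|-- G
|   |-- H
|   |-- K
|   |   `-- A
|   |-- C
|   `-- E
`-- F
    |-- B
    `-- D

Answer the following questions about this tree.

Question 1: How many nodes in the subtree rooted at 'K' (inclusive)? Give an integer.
Answer: 2

Derivation:
Subtree rooted at K contains: A, K
Count = 2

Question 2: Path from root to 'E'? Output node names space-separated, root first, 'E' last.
Walk down from root: J -> G -> E

Answer: J G E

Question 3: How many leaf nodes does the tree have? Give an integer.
Answer: 6

Derivation:
Leaves (nodes with no children): A, B, C, D, E, H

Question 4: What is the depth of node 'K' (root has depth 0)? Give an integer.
Path from root to K: J -> G -> K
Depth = number of edges = 2

Answer: 2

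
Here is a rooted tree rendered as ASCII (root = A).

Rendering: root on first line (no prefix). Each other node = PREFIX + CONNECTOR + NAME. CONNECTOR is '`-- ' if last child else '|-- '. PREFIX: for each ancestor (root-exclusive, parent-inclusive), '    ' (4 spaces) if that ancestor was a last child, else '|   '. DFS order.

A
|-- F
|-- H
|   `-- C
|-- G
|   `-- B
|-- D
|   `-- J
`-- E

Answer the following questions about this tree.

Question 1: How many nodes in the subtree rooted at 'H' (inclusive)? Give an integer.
Answer: 2

Derivation:
Subtree rooted at H contains: C, H
Count = 2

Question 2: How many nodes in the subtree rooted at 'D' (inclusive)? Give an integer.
Subtree rooted at D contains: D, J
Count = 2

Answer: 2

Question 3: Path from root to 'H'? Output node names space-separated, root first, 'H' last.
Answer: A H

Derivation:
Walk down from root: A -> H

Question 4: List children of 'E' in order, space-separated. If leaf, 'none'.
Answer: none

Derivation:
Node E's children (from adjacency): (leaf)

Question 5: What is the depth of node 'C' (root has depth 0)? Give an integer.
Path from root to C: A -> H -> C
Depth = number of edges = 2

Answer: 2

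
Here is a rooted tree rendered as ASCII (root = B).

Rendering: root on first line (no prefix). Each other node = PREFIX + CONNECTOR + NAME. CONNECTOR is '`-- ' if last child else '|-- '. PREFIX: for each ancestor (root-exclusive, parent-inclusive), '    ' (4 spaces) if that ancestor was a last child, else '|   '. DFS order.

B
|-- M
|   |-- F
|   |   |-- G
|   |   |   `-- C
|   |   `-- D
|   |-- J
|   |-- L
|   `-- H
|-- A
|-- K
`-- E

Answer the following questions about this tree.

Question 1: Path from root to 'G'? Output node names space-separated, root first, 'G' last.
Answer: B M F G

Derivation:
Walk down from root: B -> M -> F -> G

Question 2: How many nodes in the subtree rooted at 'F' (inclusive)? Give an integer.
Answer: 4

Derivation:
Subtree rooted at F contains: C, D, F, G
Count = 4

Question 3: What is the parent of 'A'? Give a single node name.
Scan adjacency: A appears as child of B

Answer: B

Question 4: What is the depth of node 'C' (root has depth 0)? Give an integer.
Answer: 4

Derivation:
Path from root to C: B -> M -> F -> G -> C
Depth = number of edges = 4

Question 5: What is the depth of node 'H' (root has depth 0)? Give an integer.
Answer: 2

Derivation:
Path from root to H: B -> M -> H
Depth = number of edges = 2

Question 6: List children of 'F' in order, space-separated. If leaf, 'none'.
Node F's children (from adjacency): G, D

Answer: G D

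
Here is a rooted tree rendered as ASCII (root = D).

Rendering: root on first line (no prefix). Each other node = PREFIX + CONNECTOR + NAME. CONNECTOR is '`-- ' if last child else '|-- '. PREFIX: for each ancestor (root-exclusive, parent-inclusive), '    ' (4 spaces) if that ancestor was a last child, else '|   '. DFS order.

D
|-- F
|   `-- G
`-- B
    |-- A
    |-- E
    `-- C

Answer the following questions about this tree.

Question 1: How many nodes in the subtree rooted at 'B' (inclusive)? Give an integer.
Subtree rooted at B contains: A, B, C, E
Count = 4

Answer: 4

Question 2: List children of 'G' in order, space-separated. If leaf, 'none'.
Answer: none

Derivation:
Node G's children (from adjacency): (leaf)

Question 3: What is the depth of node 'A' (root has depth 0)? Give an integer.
Path from root to A: D -> B -> A
Depth = number of edges = 2

Answer: 2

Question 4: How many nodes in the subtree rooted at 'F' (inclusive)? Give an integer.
Answer: 2

Derivation:
Subtree rooted at F contains: F, G
Count = 2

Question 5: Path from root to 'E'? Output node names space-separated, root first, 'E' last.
Answer: D B E

Derivation:
Walk down from root: D -> B -> E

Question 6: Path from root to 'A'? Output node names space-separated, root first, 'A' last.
Walk down from root: D -> B -> A

Answer: D B A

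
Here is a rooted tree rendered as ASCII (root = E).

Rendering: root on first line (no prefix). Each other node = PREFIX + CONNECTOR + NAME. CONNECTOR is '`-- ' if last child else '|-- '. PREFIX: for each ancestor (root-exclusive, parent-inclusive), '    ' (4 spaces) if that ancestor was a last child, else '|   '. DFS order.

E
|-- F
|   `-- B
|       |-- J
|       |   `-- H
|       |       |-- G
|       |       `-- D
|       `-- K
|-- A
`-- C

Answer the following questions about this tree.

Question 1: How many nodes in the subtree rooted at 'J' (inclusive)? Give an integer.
Subtree rooted at J contains: D, G, H, J
Count = 4

Answer: 4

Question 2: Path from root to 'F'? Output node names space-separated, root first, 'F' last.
Answer: E F

Derivation:
Walk down from root: E -> F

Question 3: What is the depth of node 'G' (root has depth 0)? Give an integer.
Answer: 5

Derivation:
Path from root to G: E -> F -> B -> J -> H -> G
Depth = number of edges = 5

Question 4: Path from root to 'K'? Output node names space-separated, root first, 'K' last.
Answer: E F B K

Derivation:
Walk down from root: E -> F -> B -> K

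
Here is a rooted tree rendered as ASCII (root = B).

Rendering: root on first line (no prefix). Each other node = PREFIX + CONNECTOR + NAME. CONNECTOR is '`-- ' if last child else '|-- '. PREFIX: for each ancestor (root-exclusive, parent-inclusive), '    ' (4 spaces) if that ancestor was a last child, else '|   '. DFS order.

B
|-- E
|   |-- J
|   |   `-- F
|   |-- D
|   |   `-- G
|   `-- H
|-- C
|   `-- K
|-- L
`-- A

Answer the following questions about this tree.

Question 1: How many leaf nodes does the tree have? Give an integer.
Answer: 6

Derivation:
Leaves (nodes with no children): A, F, G, H, K, L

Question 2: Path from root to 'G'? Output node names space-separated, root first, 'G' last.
Walk down from root: B -> E -> D -> G

Answer: B E D G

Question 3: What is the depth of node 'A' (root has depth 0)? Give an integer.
Answer: 1

Derivation:
Path from root to A: B -> A
Depth = number of edges = 1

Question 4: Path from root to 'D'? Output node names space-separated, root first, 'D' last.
Answer: B E D

Derivation:
Walk down from root: B -> E -> D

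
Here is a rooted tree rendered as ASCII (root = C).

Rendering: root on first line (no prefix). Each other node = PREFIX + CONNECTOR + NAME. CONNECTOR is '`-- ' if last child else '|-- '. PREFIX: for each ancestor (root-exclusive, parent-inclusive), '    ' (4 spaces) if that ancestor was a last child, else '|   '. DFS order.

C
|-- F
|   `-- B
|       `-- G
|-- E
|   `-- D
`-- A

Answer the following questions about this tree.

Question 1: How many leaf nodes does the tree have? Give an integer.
Leaves (nodes with no children): A, D, G

Answer: 3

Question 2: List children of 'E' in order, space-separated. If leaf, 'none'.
Answer: D

Derivation:
Node E's children (from adjacency): D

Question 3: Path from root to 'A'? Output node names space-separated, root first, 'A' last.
Walk down from root: C -> A

Answer: C A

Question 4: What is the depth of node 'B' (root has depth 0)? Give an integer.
Path from root to B: C -> F -> B
Depth = number of edges = 2

Answer: 2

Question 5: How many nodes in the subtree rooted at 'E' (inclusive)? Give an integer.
Answer: 2

Derivation:
Subtree rooted at E contains: D, E
Count = 2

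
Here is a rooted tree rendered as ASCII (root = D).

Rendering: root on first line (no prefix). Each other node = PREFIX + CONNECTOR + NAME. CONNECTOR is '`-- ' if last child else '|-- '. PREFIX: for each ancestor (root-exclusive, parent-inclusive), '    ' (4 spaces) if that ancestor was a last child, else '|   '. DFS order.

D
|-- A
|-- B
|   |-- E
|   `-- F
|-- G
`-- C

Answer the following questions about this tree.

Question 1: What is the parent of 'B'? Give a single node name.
Answer: D

Derivation:
Scan adjacency: B appears as child of D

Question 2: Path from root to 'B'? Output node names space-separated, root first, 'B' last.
Answer: D B

Derivation:
Walk down from root: D -> B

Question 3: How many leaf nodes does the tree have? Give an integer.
Leaves (nodes with no children): A, C, E, F, G

Answer: 5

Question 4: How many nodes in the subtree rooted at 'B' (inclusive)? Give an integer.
Subtree rooted at B contains: B, E, F
Count = 3

Answer: 3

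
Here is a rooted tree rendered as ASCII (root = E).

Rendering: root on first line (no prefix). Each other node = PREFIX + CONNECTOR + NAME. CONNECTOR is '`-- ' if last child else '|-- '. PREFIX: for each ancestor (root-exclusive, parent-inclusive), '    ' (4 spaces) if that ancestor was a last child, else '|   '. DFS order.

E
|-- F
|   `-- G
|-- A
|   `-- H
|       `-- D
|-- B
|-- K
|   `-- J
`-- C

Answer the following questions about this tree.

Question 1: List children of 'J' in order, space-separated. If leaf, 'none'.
Node J's children (from adjacency): (leaf)

Answer: none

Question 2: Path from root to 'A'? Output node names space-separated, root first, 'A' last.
Answer: E A

Derivation:
Walk down from root: E -> A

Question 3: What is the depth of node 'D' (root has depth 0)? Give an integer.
Path from root to D: E -> A -> H -> D
Depth = number of edges = 3

Answer: 3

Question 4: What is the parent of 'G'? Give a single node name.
Scan adjacency: G appears as child of F

Answer: F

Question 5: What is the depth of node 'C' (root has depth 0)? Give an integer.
Path from root to C: E -> C
Depth = number of edges = 1

Answer: 1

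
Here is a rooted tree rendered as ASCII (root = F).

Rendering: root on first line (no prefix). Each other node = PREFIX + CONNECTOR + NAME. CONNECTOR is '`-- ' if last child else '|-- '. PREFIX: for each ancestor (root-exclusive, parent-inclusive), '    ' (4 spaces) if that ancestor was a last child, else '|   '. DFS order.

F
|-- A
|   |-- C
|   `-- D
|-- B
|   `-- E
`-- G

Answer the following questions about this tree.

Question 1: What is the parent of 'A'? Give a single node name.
Scan adjacency: A appears as child of F

Answer: F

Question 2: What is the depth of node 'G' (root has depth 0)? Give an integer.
Answer: 1

Derivation:
Path from root to G: F -> G
Depth = number of edges = 1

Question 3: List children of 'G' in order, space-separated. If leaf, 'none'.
Answer: none

Derivation:
Node G's children (from adjacency): (leaf)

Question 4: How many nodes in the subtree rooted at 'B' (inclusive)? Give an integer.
Answer: 2

Derivation:
Subtree rooted at B contains: B, E
Count = 2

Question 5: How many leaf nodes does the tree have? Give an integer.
Answer: 4

Derivation:
Leaves (nodes with no children): C, D, E, G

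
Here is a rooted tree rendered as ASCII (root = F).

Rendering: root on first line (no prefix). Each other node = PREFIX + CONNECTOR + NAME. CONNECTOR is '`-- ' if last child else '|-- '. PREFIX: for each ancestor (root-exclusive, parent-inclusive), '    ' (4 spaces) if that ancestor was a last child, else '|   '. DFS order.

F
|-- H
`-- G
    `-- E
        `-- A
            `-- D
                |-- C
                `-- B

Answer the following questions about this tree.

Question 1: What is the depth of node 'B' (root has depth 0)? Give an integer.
Path from root to B: F -> G -> E -> A -> D -> B
Depth = number of edges = 5

Answer: 5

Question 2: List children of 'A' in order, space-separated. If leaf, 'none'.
Answer: D

Derivation:
Node A's children (from adjacency): D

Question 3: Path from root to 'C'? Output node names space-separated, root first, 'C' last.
Walk down from root: F -> G -> E -> A -> D -> C

Answer: F G E A D C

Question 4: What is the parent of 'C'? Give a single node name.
Scan adjacency: C appears as child of D

Answer: D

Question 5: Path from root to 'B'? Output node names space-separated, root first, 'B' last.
Answer: F G E A D B

Derivation:
Walk down from root: F -> G -> E -> A -> D -> B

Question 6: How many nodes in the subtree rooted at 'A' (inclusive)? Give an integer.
Subtree rooted at A contains: A, B, C, D
Count = 4

Answer: 4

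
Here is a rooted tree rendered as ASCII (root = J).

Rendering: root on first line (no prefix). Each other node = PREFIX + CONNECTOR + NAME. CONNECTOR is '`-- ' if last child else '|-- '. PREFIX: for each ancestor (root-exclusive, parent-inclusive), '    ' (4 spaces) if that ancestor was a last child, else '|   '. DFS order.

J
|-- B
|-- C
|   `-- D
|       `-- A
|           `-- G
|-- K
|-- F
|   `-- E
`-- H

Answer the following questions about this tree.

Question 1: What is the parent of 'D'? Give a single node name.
Scan adjacency: D appears as child of C

Answer: C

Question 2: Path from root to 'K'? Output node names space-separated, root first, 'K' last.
Answer: J K

Derivation:
Walk down from root: J -> K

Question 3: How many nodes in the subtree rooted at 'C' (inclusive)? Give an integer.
Answer: 4

Derivation:
Subtree rooted at C contains: A, C, D, G
Count = 4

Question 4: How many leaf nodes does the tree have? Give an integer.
Answer: 5

Derivation:
Leaves (nodes with no children): B, E, G, H, K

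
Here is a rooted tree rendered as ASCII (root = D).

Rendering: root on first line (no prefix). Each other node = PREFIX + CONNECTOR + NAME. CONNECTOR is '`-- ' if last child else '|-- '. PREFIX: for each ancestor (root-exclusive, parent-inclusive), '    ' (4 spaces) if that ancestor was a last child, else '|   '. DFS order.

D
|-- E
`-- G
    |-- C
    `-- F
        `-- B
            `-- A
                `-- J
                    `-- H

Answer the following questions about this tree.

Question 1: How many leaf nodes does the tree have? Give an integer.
Leaves (nodes with no children): C, E, H

Answer: 3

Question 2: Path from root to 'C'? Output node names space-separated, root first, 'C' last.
Walk down from root: D -> G -> C

Answer: D G C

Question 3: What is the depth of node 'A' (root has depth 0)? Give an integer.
Path from root to A: D -> G -> F -> B -> A
Depth = number of edges = 4

Answer: 4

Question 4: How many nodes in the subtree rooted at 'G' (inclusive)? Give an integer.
Answer: 7

Derivation:
Subtree rooted at G contains: A, B, C, F, G, H, J
Count = 7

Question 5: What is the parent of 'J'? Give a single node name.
Answer: A

Derivation:
Scan adjacency: J appears as child of A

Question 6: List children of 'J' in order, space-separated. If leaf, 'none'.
Answer: H

Derivation:
Node J's children (from adjacency): H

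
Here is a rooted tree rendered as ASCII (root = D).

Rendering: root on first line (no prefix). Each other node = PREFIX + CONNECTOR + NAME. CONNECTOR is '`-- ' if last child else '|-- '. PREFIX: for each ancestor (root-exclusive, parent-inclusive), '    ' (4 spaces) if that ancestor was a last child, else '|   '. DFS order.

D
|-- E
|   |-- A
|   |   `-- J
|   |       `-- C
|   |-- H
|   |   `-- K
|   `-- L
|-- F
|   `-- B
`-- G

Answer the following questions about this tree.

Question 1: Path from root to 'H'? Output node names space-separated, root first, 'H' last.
Walk down from root: D -> E -> H

Answer: D E H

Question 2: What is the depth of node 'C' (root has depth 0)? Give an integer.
Answer: 4

Derivation:
Path from root to C: D -> E -> A -> J -> C
Depth = number of edges = 4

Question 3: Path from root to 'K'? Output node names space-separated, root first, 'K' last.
Walk down from root: D -> E -> H -> K

Answer: D E H K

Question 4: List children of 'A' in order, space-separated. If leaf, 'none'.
Node A's children (from adjacency): J

Answer: J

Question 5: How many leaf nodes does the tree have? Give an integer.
Answer: 5

Derivation:
Leaves (nodes with no children): B, C, G, K, L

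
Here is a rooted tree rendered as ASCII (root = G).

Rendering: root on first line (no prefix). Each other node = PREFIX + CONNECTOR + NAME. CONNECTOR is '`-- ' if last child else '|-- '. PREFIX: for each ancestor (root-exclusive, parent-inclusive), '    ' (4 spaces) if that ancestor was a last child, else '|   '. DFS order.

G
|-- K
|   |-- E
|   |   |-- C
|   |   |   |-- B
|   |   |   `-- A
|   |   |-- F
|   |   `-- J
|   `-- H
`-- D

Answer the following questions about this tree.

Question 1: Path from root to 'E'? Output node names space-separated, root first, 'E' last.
Answer: G K E

Derivation:
Walk down from root: G -> K -> E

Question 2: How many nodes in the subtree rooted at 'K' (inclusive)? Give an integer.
Answer: 8

Derivation:
Subtree rooted at K contains: A, B, C, E, F, H, J, K
Count = 8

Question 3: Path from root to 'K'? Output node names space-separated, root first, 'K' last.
Walk down from root: G -> K

Answer: G K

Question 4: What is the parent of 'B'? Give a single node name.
Scan adjacency: B appears as child of C

Answer: C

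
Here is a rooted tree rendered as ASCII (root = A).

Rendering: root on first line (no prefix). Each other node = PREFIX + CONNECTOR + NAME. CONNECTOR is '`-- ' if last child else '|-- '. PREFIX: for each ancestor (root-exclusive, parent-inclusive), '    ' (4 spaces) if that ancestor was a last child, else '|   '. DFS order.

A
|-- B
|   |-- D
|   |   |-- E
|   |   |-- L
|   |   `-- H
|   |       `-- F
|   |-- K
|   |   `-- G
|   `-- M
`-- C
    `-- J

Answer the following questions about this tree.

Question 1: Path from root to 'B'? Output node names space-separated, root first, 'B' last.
Answer: A B

Derivation:
Walk down from root: A -> B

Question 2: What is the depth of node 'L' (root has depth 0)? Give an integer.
Answer: 3

Derivation:
Path from root to L: A -> B -> D -> L
Depth = number of edges = 3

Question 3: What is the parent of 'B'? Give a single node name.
Scan adjacency: B appears as child of A

Answer: A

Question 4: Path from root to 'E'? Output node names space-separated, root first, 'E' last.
Walk down from root: A -> B -> D -> E

Answer: A B D E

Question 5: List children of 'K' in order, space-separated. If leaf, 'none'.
Answer: G

Derivation:
Node K's children (from adjacency): G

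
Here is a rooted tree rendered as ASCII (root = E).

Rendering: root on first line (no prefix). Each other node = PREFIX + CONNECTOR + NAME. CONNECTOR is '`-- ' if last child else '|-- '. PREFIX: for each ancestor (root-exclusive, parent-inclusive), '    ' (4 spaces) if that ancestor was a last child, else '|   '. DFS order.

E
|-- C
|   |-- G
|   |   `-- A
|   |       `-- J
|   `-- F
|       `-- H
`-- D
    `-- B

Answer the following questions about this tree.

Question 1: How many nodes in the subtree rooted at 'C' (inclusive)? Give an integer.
Answer: 6

Derivation:
Subtree rooted at C contains: A, C, F, G, H, J
Count = 6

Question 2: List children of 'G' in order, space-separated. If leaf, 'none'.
Node G's children (from adjacency): A

Answer: A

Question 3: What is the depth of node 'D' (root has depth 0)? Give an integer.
Answer: 1

Derivation:
Path from root to D: E -> D
Depth = number of edges = 1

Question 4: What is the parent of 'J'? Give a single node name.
Scan adjacency: J appears as child of A

Answer: A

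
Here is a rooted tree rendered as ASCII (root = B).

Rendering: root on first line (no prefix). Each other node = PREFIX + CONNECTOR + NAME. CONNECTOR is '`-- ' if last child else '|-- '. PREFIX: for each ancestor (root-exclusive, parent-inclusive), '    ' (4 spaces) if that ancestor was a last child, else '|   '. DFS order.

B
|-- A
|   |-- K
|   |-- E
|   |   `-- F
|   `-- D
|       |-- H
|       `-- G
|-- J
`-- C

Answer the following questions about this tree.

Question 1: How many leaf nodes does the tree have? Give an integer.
Leaves (nodes with no children): C, F, G, H, J, K

Answer: 6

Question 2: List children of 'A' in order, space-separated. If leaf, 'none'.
Node A's children (from adjacency): K, E, D

Answer: K E D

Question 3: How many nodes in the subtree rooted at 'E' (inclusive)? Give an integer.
Answer: 2

Derivation:
Subtree rooted at E contains: E, F
Count = 2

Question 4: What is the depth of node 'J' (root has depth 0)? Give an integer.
Path from root to J: B -> J
Depth = number of edges = 1

Answer: 1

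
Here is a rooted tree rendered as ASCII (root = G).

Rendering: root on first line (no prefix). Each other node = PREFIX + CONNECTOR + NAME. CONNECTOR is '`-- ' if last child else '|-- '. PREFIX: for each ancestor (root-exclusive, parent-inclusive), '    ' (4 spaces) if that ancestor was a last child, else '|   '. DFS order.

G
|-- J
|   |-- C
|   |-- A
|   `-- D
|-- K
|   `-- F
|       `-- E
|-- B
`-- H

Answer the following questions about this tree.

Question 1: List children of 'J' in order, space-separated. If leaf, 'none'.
Answer: C A D

Derivation:
Node J's children (from adjacency): C, A, D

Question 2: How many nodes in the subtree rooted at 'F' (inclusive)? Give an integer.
Subtree rooted at F contains: E, F
Count = 2

Answer: 2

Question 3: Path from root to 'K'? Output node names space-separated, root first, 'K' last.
Walk down from root: G -> K

Answer: G K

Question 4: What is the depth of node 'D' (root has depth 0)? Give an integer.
Answer: 2

Derivation:
Path from root to D: G -> J -> D
Depth = number of edges = 2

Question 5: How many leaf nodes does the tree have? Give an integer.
Leaves (nodes with no children): A, B, C, D, E, H

Answer: 6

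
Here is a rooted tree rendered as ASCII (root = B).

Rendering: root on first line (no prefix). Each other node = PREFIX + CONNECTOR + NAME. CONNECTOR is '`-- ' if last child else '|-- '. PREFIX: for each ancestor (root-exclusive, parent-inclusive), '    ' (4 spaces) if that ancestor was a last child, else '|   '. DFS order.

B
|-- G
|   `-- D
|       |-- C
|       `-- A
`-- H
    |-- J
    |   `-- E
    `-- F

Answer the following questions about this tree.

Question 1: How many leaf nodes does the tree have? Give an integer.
Answer: 4

Derivation:
Leaves (nodes with no children): A, C, E, F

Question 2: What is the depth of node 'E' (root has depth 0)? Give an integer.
Path from root to E: B -> H -> J -> E
Depth = number of edges = 3

Answer: 3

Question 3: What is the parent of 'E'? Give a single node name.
Scan adjacency: E appears as child of J

Answer: J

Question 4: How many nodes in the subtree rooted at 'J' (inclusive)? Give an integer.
Subtree rooted at J contains: E, J
Count = 2

Answer: 2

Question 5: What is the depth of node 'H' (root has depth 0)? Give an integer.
Path from root to H: B -> H
Depth = number of edges = 1

Answer: 1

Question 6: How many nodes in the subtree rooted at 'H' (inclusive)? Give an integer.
Answer: 4

Derivation:
Subtree rooted at H contains: E, F, H, J
Count = 4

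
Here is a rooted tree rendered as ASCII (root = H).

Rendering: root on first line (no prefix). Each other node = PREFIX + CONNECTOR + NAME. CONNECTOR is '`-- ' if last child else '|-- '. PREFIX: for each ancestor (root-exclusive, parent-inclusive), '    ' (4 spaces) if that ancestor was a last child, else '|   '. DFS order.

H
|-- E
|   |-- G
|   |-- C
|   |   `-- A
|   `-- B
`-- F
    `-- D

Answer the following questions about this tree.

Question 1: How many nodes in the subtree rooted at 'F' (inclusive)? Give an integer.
Subtree rooted at F contains: D, F
Count = 2

Answer: 2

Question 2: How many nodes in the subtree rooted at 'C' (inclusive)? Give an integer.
Answer: 2

Derivation:
Subtree rooted at C contains: A, C
Count = 2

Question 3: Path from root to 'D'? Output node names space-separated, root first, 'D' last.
Answer: H F D

Derivation:
Walk down from root: H -> F -> D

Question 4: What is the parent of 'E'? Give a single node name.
Scan adjacency: E appears as child of H

Answer: H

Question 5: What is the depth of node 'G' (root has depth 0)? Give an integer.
Path from root to G: H -> E -> G
Depth = number of edges = 2

Answer: 2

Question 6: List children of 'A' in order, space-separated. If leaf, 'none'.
Node A's children (from adjacency): (leaf)

Answer: none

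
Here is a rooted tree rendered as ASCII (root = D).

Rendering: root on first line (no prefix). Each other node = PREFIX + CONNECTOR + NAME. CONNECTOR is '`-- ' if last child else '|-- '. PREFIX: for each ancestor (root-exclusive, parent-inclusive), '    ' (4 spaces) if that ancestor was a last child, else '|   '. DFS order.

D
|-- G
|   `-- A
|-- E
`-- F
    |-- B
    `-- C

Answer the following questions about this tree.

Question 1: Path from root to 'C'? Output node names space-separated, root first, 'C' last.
Walk down from root: D -> F -> C

Answer: D F C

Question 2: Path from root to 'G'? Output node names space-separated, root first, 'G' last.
Answer: D G

Derivation:
Walk down from root: D -> G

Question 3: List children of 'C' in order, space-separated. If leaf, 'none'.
Node C's children (from adjacency): (leaf)

Answer: none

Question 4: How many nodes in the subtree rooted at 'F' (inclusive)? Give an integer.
Subtree rooted at F contains: B, C, F
Count = 3

Answer: 3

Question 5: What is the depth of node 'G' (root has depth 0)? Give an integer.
Answer: 1

Derivation:
Path from root to G: D -> G
Depth = number of edges = 1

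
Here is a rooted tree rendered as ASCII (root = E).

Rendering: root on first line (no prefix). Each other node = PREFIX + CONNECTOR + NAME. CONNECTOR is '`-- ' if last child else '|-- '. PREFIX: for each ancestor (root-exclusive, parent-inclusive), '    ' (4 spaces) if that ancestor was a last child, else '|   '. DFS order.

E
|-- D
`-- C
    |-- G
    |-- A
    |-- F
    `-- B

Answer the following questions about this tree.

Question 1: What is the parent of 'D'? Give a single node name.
Answer: E

Derivation:
Scan adjacency: D appears as child of E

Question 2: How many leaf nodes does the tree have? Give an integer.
Leaves (nodes with no children): A, B, D, F, G

Answer: 5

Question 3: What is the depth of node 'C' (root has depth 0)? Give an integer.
Path from root to C: E -> C
Depth = number of edges = 1

Answer: 1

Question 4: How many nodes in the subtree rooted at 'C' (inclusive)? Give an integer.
Answer: 5

Derivation:
Subtree rooted at C contains: A, B, C, F, G
Count = 5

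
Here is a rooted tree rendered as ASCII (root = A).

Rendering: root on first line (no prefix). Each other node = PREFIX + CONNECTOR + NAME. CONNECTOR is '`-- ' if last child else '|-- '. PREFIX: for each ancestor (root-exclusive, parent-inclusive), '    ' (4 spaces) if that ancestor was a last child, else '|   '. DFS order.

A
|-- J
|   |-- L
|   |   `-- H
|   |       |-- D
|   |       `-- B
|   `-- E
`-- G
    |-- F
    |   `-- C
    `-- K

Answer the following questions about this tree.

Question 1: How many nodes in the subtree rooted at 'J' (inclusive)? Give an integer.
Subtree rooted at J contains: B, D, E, H, J, L
Count = 6

Answer: 6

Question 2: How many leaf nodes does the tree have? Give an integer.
Answer: 5

Derivation:
Leaves (nodes with no children): B, C, D, E, K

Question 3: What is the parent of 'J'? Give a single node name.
Answer: A

Derivation:
Scan adjacency: J appears as child of A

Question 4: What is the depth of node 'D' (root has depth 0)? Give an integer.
Answer: 4

Derivation:
Path from root to D: A -> J -> L -> H -> D
Depth = number of edges = 4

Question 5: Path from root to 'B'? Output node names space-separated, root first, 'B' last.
Answer: A J L H B

Derivation:
Walk down from root: A -> J -> L -> H -> B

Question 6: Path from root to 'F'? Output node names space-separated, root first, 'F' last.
Walk down from root: A -> G -> F

Answer: A G F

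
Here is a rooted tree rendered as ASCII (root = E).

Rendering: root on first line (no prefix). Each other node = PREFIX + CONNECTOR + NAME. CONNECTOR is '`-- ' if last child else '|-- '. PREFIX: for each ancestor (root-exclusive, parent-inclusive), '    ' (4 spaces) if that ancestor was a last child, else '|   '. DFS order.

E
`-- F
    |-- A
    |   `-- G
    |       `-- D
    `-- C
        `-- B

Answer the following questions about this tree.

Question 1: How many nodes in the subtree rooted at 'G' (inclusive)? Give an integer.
Answer: 2

Derivation:
Subtree rooted at G contains: D, G
Count = 2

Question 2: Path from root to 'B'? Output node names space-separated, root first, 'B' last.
Walk down from root: E -> F -> C -> B

Answer: E F C B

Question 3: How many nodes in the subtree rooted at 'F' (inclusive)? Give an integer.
Subtree rooted at F contains: A, B, C, D, F, G
Count = 6

Answer: 6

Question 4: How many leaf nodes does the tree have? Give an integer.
Leaves (nodes with no children): B, D

Answer: 2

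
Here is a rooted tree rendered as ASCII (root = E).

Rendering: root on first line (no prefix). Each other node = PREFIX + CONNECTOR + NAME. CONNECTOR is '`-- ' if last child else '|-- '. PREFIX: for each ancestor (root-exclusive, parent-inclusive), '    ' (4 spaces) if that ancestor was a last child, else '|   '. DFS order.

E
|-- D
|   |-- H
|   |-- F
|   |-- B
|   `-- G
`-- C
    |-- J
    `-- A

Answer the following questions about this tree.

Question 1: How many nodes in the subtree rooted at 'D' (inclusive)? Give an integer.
Answer: 5

Derivation:
Subtree rooted at D contains: B, D, F, G, H
Count = 5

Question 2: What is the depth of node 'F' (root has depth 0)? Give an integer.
Path from root to F: E -> D -> F
Depth = number of edges = 2

Answer: 2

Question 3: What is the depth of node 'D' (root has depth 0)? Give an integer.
Path from root to D: E -> D
Depth = number of edges = 1

Answer: 1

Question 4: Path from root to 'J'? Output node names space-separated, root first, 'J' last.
Answer: E C J

Derivation:
Walk down from root: E -> C -> J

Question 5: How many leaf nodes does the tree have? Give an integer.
Leaves (nodes with no children): A, B, F, G, H, J

Answer: 6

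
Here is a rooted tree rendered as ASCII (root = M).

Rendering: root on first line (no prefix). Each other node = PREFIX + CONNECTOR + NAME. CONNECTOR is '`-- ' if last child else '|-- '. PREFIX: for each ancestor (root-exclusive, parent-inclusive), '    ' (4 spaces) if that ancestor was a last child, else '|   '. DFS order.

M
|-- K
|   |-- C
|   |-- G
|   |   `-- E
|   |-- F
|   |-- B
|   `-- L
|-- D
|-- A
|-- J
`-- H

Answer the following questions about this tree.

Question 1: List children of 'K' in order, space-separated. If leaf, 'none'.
Answer: C G F B L

Derivation:
Node K's children (from adjacency): C, G, F, B, L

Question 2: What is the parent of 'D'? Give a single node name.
Scan adjacency: D appears as child of M

Answer: M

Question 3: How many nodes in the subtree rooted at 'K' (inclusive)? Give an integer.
Subtree rooted at K contains: B, C, E, F, G, K, L
Count = 7

Answer: 7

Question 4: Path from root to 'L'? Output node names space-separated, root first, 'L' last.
Answer: M K L

Derivation:
Walk down from root: M -> K -> L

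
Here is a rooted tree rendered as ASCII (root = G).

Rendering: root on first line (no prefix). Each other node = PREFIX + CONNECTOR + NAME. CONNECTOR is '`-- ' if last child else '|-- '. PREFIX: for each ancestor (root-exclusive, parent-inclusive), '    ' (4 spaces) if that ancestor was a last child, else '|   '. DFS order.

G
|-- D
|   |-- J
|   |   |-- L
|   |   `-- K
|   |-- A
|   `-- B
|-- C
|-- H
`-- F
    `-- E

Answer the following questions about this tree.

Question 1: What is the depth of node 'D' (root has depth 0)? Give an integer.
Path from root to D: G -> D
Depth = number of edges = 1

Answer: 1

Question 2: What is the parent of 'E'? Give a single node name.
Answer: F

Derivation:
Scan adjacency: E appears as child of F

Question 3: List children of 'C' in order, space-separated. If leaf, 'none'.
Answer: none

Derivation:
Node C's children (from adjacency): (leaf)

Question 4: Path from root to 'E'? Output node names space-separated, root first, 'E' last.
Walk down from root: G -> F -> E

Answer: G F E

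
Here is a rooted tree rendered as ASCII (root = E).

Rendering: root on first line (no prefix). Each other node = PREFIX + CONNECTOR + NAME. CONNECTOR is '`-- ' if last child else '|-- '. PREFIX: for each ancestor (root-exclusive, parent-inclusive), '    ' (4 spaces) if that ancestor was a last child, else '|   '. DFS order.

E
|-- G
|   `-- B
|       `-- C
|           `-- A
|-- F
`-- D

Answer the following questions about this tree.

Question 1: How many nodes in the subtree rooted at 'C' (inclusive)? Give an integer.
Subtree rooted at C contains: A, C
Count = 2

Answer: 2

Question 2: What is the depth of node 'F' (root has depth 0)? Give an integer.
Path from root to F: E -> F
Depth = number of edges = 1

Answer: 1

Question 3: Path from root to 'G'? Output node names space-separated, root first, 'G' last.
Answer: E G

Derivation:
Walk down from root: E -> G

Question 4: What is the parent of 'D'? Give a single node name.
Scan adjacency: D appears as child of E

Answer: E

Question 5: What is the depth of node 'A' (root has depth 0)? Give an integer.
Answer: 4

Derivation:
Path from root to A: E -> G -> B -> C -> A
Depth = number of edges = 4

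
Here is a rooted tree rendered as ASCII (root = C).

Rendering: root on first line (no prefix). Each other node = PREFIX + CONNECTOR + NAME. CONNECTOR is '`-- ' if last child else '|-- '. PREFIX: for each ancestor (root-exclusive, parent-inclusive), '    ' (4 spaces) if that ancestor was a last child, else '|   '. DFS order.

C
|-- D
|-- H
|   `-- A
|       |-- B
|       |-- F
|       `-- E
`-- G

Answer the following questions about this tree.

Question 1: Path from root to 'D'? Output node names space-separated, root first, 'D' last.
Walk down from root: C -> D

Answer: C D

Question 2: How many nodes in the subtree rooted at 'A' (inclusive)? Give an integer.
Answer: 4

Derivation:
Subtree rooted at A contains: A, B, E, F
Count = 4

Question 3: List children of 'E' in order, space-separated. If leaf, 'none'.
Node E's children (from adjacency): (leaf)

Answer: none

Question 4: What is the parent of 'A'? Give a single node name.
Scan adjacency: A appears as child of H

Answer: H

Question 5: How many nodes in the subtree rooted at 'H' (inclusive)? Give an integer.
Subtree rooted at H contains: A, B, E, F, H
Count = 5

Answer: 5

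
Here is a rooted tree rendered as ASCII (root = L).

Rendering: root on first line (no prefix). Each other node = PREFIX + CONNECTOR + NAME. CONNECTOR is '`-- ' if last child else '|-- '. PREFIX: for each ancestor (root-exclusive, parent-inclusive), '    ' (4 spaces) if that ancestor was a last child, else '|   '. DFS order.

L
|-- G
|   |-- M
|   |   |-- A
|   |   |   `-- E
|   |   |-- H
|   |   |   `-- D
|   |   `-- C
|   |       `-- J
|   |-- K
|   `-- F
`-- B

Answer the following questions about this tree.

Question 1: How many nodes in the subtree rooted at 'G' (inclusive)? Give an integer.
Answer: 10

Derivation:
Subtree rooted at G contains: A, C, D, E, F, G, H, J, K, M
Count = 10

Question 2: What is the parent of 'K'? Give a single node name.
Answer: G

Derivation:
Scan adjacency: K appears as child of G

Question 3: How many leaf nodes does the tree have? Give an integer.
Answer: 6

Derivation:
Leaves (nodes with no children): B, D, E, F, J, K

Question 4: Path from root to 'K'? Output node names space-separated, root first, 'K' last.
Walk down from root: L -> G -> K

Answer: L G K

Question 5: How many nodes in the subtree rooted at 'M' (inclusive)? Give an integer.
Subtree rooted at M contains: A, C, D, E, H, J, M
Count = 7

Answer: 7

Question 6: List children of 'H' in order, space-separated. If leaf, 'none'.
Node H's children (from adjacency): D

Answer: D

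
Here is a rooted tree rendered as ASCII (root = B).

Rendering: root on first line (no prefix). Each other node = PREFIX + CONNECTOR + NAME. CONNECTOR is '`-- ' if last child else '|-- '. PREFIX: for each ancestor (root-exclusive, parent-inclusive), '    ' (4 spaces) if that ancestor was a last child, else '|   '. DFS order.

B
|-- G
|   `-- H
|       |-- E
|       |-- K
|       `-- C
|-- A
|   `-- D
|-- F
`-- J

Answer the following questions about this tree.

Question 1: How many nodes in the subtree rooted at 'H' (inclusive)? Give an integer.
Subtree rooted at H contains: C, E, H, K
Count = 4

Answer: 4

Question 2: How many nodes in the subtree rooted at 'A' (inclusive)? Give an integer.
Answer: 2

Derivation:
Subtree rooted at A contains: A, D
Count = 2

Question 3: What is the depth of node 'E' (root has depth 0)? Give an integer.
Path from root to E: B -> G -> H -> E
Depth = number of edges = 3

Answer: 3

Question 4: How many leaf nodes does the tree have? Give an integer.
Answer: 6

Derivation:
Leaves (nodes with no children): C, D, E, F, J, K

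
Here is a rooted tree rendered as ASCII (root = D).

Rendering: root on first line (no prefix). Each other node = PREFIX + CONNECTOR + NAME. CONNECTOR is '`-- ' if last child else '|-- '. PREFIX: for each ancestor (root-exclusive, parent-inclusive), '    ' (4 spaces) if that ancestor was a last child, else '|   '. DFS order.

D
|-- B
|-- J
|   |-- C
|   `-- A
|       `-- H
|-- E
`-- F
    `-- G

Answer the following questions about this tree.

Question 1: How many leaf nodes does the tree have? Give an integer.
Leaves (nodes with no children): B, C, E, G, H

Answer: 5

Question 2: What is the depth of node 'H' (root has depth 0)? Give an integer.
Path from root to H: D -> J -> A -> H
Depth = number of edges = 3

Answer: 3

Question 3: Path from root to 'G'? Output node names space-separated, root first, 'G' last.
Answer: D F G

Derivation:
Walk down from root: D -> F -> G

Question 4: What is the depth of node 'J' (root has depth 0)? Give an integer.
Path from root to J: D -> J
Depth = number of edges = 1

Answer: 1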